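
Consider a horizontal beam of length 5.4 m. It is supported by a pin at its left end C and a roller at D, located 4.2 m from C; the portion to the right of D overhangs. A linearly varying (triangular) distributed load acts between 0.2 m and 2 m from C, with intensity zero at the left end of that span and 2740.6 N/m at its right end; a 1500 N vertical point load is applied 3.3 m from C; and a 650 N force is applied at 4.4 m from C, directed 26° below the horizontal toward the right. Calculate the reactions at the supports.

C_x = -584.2 N, C_y = 1952 N, D_y = 2299 N

Resultant of the triangular load: ½ × 2740.6 × 1.8 = 2466.54 N, acting at 1.4 m from C (one-third of the span from the peak).
Moments about C: D_y·4.2 − (½·2740.6·1.8)·1.4 − 1500·3.3 − 650·sin26°·4.4 = 0 → D_y = 9656.9/4.2 = 2299.26 ≈ 2299 N.
ΣF_y = 0: C_y + 2299.26 − ½·2740.6·1.8 − 1500 − 650·sin26° = 0 → C_y = 1952 N.
ΣF_x = 0: C_x + 650·cos26° = 0 → C_x = -584.2 N.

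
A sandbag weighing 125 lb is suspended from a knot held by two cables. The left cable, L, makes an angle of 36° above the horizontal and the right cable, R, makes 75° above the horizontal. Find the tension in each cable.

T_L = 34.65 lb, T_R = 108.3 lb

ΣF_x = 0: −T_L·cos36° + T_R·cos75° = 0 → T_R = 3.1258·T_L.
ΣF_y = 0: T_L·sin36° + T_R·sin75° = 125.
Substitute: T_L·(0.587785 + 3.1258·0.965926) = 125 → T_L = 34.6541 ≈ 34.65 lb.
Then T_R = 3.1258 × 34.6541 = 108.3 lb.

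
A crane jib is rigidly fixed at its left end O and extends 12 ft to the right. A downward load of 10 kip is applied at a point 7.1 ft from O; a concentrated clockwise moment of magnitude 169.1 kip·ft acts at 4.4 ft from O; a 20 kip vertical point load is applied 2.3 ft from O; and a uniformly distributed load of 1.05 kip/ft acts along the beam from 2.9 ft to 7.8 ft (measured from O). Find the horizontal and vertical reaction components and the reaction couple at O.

Resultant of the distributed load: 1.05 × 4.9 = 5.145 kip at 5.35 ft from O.
ΣF_x = 0: O_x = 0.
ΣF_y = 0: O_y − 10 − 20 − 1.05·4.9 = 0 → O_y = 35.15 kip.
ΣM about O: M_O − 10·7.1 − 169.1 − 20·2.3 − (1.05·4.9)·5.35 = 0 → M_O = 313.6 kip·ft.

O_x = 0, O_y = 35.15 kip, M_O = 313.6 kip·ft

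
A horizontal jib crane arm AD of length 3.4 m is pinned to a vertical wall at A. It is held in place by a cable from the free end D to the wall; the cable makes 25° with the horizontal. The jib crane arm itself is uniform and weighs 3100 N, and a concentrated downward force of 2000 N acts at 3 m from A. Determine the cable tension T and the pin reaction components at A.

T = 7843 N, A_x = 7108 N, A_y = 1785 N

ΣM about A: T·sin25°·3.4 − 3100·1.7 − 2000·3 = 0 → T = 11270/(3.4·0.422618) = 7843.27 ≈ 7843 N.
ΣF_x = 0: A_x − T·cos25° = 0 → A_x = 7843.27 × 0.906308 = 7108 N.
ΣF_y = 0: A_y + T·sin25° − 3100 − 2000 = 0 → A_y = 5100 − 7843.27 × 0.422618 = 1785 N.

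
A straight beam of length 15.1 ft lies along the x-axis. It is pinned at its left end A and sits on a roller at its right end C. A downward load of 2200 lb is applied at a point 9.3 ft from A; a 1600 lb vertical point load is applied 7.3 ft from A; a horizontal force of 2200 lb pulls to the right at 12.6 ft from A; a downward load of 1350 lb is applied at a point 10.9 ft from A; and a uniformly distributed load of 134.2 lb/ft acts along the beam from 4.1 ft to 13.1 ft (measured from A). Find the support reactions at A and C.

Resultant of the distributed load: 134.2 × 9 = 1207.8 lb at 8.6 ft from A.
Moments about A: C_y·15.1 − 2200·9.3 − 1600·7.3 − 1350·10.9 − (134.2·9)·8.6 = 0 → C_y = 57242.08/15.1 = 3790.87 ≈ 3791 lb.
ΣF_y = 0: A_y + 3790.87 − 2200 − 1600 − 1350 − 134.2·9 = 0 → A_y = 2567 lb.
ΣF_x = 0: A_x + 2200 = 0 → A_x = -2200 lb.

A_x = -2200 lb, A_y = 2567 lb, C_y = 3791 lb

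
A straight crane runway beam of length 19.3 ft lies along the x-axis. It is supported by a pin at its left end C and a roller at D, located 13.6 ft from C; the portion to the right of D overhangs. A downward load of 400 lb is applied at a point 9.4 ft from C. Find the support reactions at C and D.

Taking moments about C: D_y·13.6 − 400·9.4 = 0 → D_y = 3760/13.6 = 276.471 ≈ 276.5 lb.
ΣF_y = 0: C_y + 276.471 − 400 = 0 → C_y = 123.5 lb.
ΣF_x = 0: no horizontal applied forces, so C_x = 0.

C_x = 0, C_y = 123.5 lb, D_y = 276.5 lb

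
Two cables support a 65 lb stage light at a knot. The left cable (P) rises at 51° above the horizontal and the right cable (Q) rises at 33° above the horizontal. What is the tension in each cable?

T_P = 54.81 lb, T_Q = 41.13 lb

ΣF_x = 0: −T_P·cos51° + T_Q·cos33° = 0 → T_Q = 0.750379·T_P.
ΣF_y = 0: T_P·sin51° + T_Q·sin33° = 65.
Substitute: T_P·(0.777146 + 0.750379·0.544639) = 65 → T_P = 54.8139 ≈ 54.81 lb.
Then T_Q = 0.750379 × 54.8139 = 41.13 lb.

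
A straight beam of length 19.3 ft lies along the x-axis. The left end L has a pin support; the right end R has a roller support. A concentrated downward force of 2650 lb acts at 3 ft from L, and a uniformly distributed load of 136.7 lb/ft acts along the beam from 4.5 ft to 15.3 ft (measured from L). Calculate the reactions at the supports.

Resultant of the distributed load: 136.7 × 10.8 = 1476.36 lb at 9.9 ft from L.
ΣM about L: R_y·19.3 − 2650·3 − (136.7·10.8)·9.9 = 0 → R_y = 22565.964/19.3 = 1169.22 ≈ 1169 lb.
ΣF_y = 0: L_y + 1169.22 − 2650 − 136.7·10.8 = 0 → L_y = 2957 lb.
ΣF_x = 0: no horizontal applied forces, so L_x = 0.

L_x = 0, L_y = 2957 lb, R_y = 1169 lb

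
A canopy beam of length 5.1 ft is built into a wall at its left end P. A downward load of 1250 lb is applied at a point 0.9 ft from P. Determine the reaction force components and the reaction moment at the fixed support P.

P_x = 0, P_y = 1250 lb, M_P = 1125 lb·ft

ΣF_x = 0: P_x = 0.
ΣF_y = 0: P_y − 1250 = 0 → P_y = 1250 lb.
ΣM about P: M_P − 1250·0.9 = 0 → M_P = 1125 lb·ft.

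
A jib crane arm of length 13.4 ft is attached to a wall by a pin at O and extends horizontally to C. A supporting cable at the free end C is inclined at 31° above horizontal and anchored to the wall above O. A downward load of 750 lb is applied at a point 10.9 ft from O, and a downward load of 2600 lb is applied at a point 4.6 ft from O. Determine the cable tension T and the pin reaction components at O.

T = 2917 lb, O_x = 2501 lb, O_y = 1847 lb

ΣM about O: T·sin31°·13.4 − 750·10.9 − 2600·4.6 = 0 → T = 20135/(13.4·0.515038) = 2917.48 ≈ 2917 lb.
ΣF_x = 0: O_x − T·cos31° = 0 → O_x = 2917.48 × 0.857167 = 2501 lb.
ΣF_y = 0: O_y + T·sin31° − 750 − 2600 = 0 → O_y = 3350 − 2917.48 × 0.515038 = 1847 lb.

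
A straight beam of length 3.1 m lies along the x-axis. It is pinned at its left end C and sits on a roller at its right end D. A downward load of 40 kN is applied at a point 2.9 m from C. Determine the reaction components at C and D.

Moments about C: D_y·3.1 − 40·2.9 = 0 → D_y = 116/3.1 = 37.4194 ≈ 37.42 kN.
ΣF_y = 0: C_y + 37.4194 − 40 = 0 → C_y = 2.581 kN.
ΣF_x = 0: no horizontal applied forces, so C_x = 0.

C_x = 0, C_y = 2.581 kN, D_y = 37.42 kN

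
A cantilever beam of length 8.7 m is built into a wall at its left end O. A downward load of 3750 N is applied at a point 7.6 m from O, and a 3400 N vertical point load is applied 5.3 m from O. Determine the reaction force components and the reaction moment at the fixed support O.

ΣF_x = 0: O_x = 0.
ΣF_y = 0: O_y − 3750 − 3400 = 0 → O_y = 7150 N.
ΣM about O: M_O − 3750·7.6 − 3400·5.3 = 0 → M_O = 46520 N·m.

O_x = 0, O_y = 7150 N, M_O = 46520 N·m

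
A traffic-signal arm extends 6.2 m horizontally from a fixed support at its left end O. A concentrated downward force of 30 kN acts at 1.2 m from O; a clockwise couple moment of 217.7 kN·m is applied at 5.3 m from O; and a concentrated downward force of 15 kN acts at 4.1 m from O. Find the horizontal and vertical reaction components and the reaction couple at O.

O_x = 0, O_y = 45.00 kN, M_O = 315.2 kN·m

ΣF_x = 0: O_x = 0.
ΣF_y = 0: O_y − 30 − 15 = 0 → O_y = 45.00 kN.
ΣM about O: M_O − 30·1.2 − 217.7 − 15·4.1 = 0 → M_O = 315.2 kN·m.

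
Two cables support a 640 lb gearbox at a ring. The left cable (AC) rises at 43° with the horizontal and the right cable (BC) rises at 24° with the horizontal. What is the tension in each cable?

T_AC = 635.2 lb, T_BC = 508.5 lb

ΣF_x = 0: −T_AC·cos43° + T_BC·cos24° = 0 → T_BC = 0.800566·T_AC.
ΣF_y = 0: T_AC·sin43° + T_BC·sin24° = 640.
Substitute: T_AC·(0.681998 + 0.800566·0.406737) = 640 → T_AC = 635.161 ≈ 635.2 lb.
Then T_BC = 0.800566 × 635.161 = 508.5 lb.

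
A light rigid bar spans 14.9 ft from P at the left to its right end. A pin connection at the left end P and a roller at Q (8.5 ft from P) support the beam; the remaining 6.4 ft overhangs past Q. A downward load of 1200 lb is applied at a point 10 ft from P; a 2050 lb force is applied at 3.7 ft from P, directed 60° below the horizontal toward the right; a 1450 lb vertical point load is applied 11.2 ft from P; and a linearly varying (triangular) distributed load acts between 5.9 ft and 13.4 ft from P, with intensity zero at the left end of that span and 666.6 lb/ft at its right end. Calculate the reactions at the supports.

Resultant of the triangular load: ½ × 666.6 × 7.5 = 2499.75 lb, acting at 10.9 ft from P (one-third of the span from the peak).
Moments about P: Q_y·8.5 − 1200·10 − 2050·sin60°·3.7 − 1450·11.2 − (½·666.6·7.5)·10.9 = 0 → Q_y = 62056.1/8.5 = 7300.72 ≈ 7301 lb.
ΣF_y = 0: P_y + 7300.72 − 1200 − 2050·sin60° − 1450 − ½·666.6·7.5 = 0 → P_y = -375.6 lb.
ΣF_x = 0: P_x + 2050·cos60° = 0 → P_x = -1025 lb.

P_x = -1025 lb, P_y = -375.6 lb, Q_y = 7301 lb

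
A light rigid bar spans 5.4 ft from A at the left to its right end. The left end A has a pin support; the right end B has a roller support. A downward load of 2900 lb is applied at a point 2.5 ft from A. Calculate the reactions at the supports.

A_x = 0, A_y = 1557 lb, B_y = 1343 lb

ΣM about A: B_y·5.4 − 2900·2.5 = 0 → B_y = 7250/5.4 = 1342.59 ≈ 1343 lb.
ΣF_y = 0: A_y + 1342.59 − 2900 = 0 → A_y = 1557 lb.
ΣF_x = 0: no horizontal applied forces, so A_x = 0.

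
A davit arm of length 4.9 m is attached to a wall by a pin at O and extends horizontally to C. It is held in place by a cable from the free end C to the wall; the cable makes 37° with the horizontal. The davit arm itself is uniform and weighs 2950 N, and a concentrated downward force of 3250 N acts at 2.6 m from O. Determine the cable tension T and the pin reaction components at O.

ΣM about O: T·sin37°·4.9 − 2950·2.45 − 3250·2.6 = 0 → T = 15677.5/(4.9·0.601815) = 5316.4 ≈ 5316 N.
ΣF_x = 0: O_x − T·cos37° = 0 → O_x = 5316.4 × 0.798636 = 4246 N.
ΣF_y = 0: O_y + T·sin37° − 2950 − 3250 = 0 → O_y = 6200 − 5316.4 × 0.601815 = 3001 N.

T = 5316 N, O_x = 4246 N, O_y = 3001 N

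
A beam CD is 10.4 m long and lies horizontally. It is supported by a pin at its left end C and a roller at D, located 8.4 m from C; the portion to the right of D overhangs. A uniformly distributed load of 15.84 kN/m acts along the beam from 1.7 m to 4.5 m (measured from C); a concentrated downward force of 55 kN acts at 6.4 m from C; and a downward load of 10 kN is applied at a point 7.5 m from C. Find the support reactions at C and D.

C_x = 0, C_y = 42.15 kN, D_y = 67.20 kN

Resultant of the distributed load: 15.84 × 2.8 = 44.352 kN at 3.1 m from C.
Moments about C: D_y·8.4 − (15.84·2.8)·3.1 − 55·6.4 − 10·7.5 = 0 → D_y = 564.4912/8.4 = 67.2013 ≈ 67.20 kN.
ΣF_y = 0: C_y + 67.2013 − 15.84·2.8 − 55 − 10 = 0 → C_y = 42.15 kN.
ΣF_x = 0: no horizontal applied forces, so C_x = 0.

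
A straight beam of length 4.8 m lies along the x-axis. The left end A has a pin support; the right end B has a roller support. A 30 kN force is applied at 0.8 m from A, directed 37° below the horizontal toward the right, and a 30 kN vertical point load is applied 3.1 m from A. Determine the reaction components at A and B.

A_x = -23.96 kN, A_y = 25.67 kN, B_y = 22.38 kN

Taking moments about A: B_y·4.8 − 30·sin37°·0.8 − 30·3.1 = 0 → B_y = 107.444/4.8 = 22.3842 ≈ 22.38 kN.
ΣF_y = 0: A_y + 22.3842 − 30·sin37° − 30 = 0 → A_y = 25.67 kN.
ΣF_x = 0: A_x + 30·cos37° = 0 → A_x = -23.96 kN.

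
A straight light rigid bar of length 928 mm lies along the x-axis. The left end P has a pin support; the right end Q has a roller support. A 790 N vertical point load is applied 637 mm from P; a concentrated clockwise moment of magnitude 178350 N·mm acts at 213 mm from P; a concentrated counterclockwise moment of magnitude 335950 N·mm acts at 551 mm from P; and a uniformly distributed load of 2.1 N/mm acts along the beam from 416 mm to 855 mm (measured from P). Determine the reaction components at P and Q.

P_x = 0, P_y = 708.1 N, Q_y = 1004 N

Resultant of the distributed load: 2.1 × 439 = 921.9 N at 635.5 mm from P.
Moments about P: Q_y·928 − 790·637 − 178350 + 335950 − (2.1·439)·635.5 = 0 → Q_y = 931497.45/928 = 1003.77 ≈ 1004 N.
ΣF_y = 0: P_y + 1003.77 − 790 − 2.1·439 = 0 → P_y = 708.1 N.
ΣF_x = 0: no horizontal applied forces, so P_x = 0.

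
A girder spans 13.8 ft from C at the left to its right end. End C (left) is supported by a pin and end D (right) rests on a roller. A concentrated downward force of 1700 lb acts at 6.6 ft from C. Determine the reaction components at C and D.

Moments about C: D_y·13.8 − 1700·6.6 = 0 → D_y = 11220/13.8 = 813.043 ≈ 813.0 lb.
ΣF_y = 0: C_y + 813.043 − 1700 = 0 → C_y = 887.0 lb.
ΣF_x = 0: no horizontal applied forces, so C_x = 0.

C_x = 0, C_y = 887.0 lb, D_y = 813.0 lb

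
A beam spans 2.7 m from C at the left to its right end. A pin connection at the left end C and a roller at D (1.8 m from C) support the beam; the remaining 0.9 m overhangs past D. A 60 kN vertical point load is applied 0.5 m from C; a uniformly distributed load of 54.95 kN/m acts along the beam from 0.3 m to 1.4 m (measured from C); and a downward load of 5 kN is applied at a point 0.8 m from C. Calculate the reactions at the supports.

C_x = 0, C_y = 78.01 kN, D_y = 47.43 kN

Resultant of the distributed load: 54.95 × 1.1 = 60.445 kN at 0.85 m from C.
Taking moments about C: D_y·1.8 − 60·0.5 − (54.95·1.1)·0.85 − 5·0.8 = 0 → D_y = 85.37825/1.8 = 47.4324 ≈ 47.43 kN.
ΣF_y = 0: C_y + 47.4324 − 60 − 54.95·1.1 − 5 = 0 → C_y = 78.01 kN.
ΣF_x = 0: no horizontal applied forces, so C_x = 0.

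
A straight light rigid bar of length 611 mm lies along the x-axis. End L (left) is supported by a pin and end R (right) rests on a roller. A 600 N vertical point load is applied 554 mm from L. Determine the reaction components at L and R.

ΣM about L: R_y·611 − 600·554 = 0 → R_y = 332400/611 = 544.026 ≈ 544.0 N.
ΣF_y = 0: L_y + 544.026 − 600 = 0 → L_y = 55.97 N.
ΣF_x = 0: no horizontal applied forces, so L_x = 0.

L_x = 0, L_y = 55.97 N, R_y = 544.0 N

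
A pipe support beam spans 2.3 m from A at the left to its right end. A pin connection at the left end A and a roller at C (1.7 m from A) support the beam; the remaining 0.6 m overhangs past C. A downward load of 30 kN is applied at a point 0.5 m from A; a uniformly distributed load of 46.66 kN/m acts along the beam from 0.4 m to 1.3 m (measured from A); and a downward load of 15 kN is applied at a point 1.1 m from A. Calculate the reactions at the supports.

A_x = 0, A_y = 47.47 kN, C_y = 39.53 kN

Resultant of the distributed load: 46.66 × 0.9 = 41.994 kN at 0.85 m from A.
ΣM about A: C_y·1.7 − 30·0.5 − (46.66·0.9)·0.85 − 15·1.1 = 0 → C_y = 67.1949/1.7 = 39.5264 ≈ 39.53 kN.
ΣF_y = 0: A_y + 39.5264 − 30 − 46.66·0.9 − 15 = 0 → A_y = 47.47 kN.
ΣF_x = 0: no horizontal applied forces, so A_x = 0.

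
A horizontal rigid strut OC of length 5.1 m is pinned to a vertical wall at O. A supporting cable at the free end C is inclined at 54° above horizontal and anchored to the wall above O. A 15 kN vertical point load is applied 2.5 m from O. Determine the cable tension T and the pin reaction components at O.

T = 9.089 kN, O_x = 5.342 kN, O_y = 7.647 kN

ΣM about O: T·sin54°·5.1 − 15·2.5 = 0 → T = 37.5/(5.1·0.809017) = 9.08874 ≈ 9.089 kN.
ΣF_x = 0: O_x − T·cos54° = 0 → O_x = 9.08874 × 0.587785 = 5.342 kN.
ΣF_y = 0: O_y + T·sin54° − 15 = 0 → O_y = 15 − 9.08874 × 0.809017 = 7.647 kN.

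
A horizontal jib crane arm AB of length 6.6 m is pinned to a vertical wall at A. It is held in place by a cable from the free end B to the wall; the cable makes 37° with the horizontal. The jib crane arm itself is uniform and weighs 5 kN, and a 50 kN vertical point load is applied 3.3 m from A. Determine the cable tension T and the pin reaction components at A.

T = 45.70 kN, A_x = 36.49 kN, A_y = 27.50 kN

ΣM about A: T·sin37°·6.6 − 5·3.3 − 50·3.3 = 0 → T = 181.5/(6.6·0.601815) = 45.6951 ≈ 45.70 kN.
ΣF_x = 0: A_x − T·cos37° = 0 → A_x = 45.6951 × 0.798636 = 36.49 kN.
ΣF_y = 0: A_y + T·sin37° − 5 − 50 = 0 → A_y = 55 − 45.6951 × 0.601815 = 27.50 kN.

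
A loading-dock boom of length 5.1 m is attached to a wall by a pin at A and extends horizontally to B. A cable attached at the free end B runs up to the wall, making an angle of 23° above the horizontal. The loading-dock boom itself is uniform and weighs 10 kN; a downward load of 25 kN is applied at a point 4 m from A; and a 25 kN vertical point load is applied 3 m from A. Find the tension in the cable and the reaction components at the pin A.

ΣM about A: T·sin23°·5.1 − 10·2.55 − 25·4 − 25·3 = 0 → T = 200.5/(5.1·0.390731) = 100.616 ≈ 100.6 kN.
ΣF_x = 0: A_x − T·cos23° = 0 → A_x = 100.616 × 0.920505 = 92.62 kN.
ΣF_y = 0: A_y + T·sin23° − 10 − 25 − 25 = 0 → A_y = 60 − 100.616 × 0.390731 = 20.69 kN.

T = 100.6 kN, A_x = 92.62 kN, A_y = 20.69 kN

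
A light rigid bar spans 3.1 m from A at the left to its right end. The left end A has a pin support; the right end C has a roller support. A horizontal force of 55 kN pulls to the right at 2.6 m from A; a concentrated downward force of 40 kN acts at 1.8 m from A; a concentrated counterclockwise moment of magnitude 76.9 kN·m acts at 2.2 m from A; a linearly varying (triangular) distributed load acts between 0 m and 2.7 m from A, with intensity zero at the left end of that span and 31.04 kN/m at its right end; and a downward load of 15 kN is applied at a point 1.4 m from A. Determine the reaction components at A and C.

Resultant of the triangular load: ½ × 31.04 × 2.7 = 41.904 kN, acting at 1.8 m from A (one-third of the span from the peak).
ΣM about A: C_y·3.1 − 40·1.8 + 76.9 − (½·31.04·2.7)·1.8 − 15·1.4 = 0 → C_y = 91.5272/3.1 = 29.5249 ≈ 29.52 kN.
ΣF_y = 0: A_y + 29.5249 − 40 − ½·31.04·2.7 − 15 = 0 → A_y = 67.38 kN.
ΣF_x = 0: A_x + 55 = 0 → A_x = -55.00 kN.

A_x = -55.00 kN, A_y = 67.38 kN, C_y = 29.52 kN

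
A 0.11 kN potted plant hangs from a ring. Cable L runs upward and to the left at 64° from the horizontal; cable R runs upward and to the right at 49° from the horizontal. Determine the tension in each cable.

T_L = 0.07840 kN, T_R = 0.05239 kN

ΣF_x = 0: −T_L·cos64° + T_R·cos49° = 0 → T_R = 0.668189·T_L.
ΣF_y = 0: T_L·sin64° + T_R·sin49° = 0.11.
Substitute: T_L·(0.898794 + 0.668189·0.75471) = 0.11 → T_L = 0.0783988 ≈ 0.07840 kN.
Then T_R = 0.668189 × 0.0783988 = 0.05239 kN.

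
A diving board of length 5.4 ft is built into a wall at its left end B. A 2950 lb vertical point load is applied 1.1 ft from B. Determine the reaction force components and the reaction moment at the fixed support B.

B_x = 0, B_y = 2950 lb, M_B = 3245 lb·ft

ΣF_x = 0: B_x = 0.
ΣF_y = 0: B_y − 2950 = 0 → B_y = 2950 lb.
ΣM about B: M_B − 2950·1.1 = 0 → M_B = 3245 lb·ft.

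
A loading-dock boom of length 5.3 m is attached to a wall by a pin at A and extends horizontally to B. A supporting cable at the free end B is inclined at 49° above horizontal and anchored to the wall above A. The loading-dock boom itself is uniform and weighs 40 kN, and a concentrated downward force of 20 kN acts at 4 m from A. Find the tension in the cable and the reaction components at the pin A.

ΣM about A: T·sin49°·5.3 − 40·2.65 − 20·4 = 0 → T = 186/(5.3·0.75471) = 46.5004 ≈ 46.50 kN.
ΣF_x = 0: A_x − T·cos49° = 0 → A_x = 46.5004 × 0.656059 = 30.51 kN.
ΣF_y = 0: A_y + T·sin49° − 40 − 20 = 0 → A_y = 60 − 46.5004 × 0.75471 = 24.91 kN.

T = 46.50 kN, A_x = 30.51 kN, A_y = 24.91 kN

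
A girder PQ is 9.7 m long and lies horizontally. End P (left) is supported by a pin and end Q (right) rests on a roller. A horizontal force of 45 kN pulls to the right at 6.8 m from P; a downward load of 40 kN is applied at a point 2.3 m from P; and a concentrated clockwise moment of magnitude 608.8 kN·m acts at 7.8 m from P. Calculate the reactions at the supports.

P_x = -45.00 kN, P_y = -32.25 kN, Q_y = 72.25 kN

Taking moments about P: Q_y·9.7 − 40·2.3 − 608.8 = 0 → Q_y = 700.8/9.7 = 72.2474 ≈ 72.25 kN.
ΣF_y = 0: P_y + 72.2474 − 40 = 0 → P_y = -32.25 kN.
ΣF_x = 0: P_x + 45 = 0 → P_x = -45.00 kN.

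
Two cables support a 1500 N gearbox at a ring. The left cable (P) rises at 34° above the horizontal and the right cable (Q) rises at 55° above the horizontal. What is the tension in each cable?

T_P = 860.5 N, T_Q = 1244 N

ΣF_x = 0: −T_P·cos34° + T_Q·cos55° = 0 → T_Q = 1.44538·T_P.
ΣF_y = 0: T_P·sin34° + T_Q·sin55° = 1500.
Substitute: T_P·(0.559193 + 1.44538·0.819152) = 1500 → T_P = 860.497 ≈ 860.5 N.
Then T_Q = 1.44538 × 860.497 = 1244 N.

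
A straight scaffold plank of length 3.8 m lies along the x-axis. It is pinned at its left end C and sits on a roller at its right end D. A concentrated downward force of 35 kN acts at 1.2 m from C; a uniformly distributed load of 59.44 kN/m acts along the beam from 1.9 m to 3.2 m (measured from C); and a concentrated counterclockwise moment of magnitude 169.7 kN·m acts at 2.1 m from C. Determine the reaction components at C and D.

Resultant of the distributed load: 59.44 × 1.3 = 77.272 kN at 2.55 m from C.
ΣM about C: D_y·3.8 − 35·1.2 − (59.44·1.3)·2.55 + 169.7 = 0 → D_y = 69.3436/3.8 = 18.2483 ≈ 18.25 kN.
ΣF_y = 0: C_y + 18.2483 − 35 − 59.44·1.3 = 0 → C_y = 94.02 kN.
ΣF_x = 0: no horizontal applied forces, so C_x = 0.

C_x = 0, C_y = 94.02 kN, D_y = 18.25 kN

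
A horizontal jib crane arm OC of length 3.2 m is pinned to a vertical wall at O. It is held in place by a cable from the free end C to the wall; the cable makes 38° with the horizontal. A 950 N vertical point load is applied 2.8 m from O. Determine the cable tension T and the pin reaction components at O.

T = 1350 N, O_x = 1064 N, O_y = 118.8 N

ΣM about O: T·sin38°·3.2 − 950·2.8 = 0 → T = 2660/(3.2·0.615661) = 1350.17 ≈ 1350 N.
ΣF_x = 0: O_x − T·cos38° = 0 → O_x = 1350.17 × 0.788011 = 1064 N.
ΣF_y = 0: O_y + T·sin38° − 950 = 0 → O_y = 950 − 1350.17 × 0.615661 = 118.8 N.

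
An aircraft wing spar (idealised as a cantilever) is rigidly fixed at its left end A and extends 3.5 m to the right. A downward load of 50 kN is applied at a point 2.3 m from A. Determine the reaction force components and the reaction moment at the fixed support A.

ΣF_x = 0: A_x = 0.
ΣF_y = 0: A_y − 50 = 0 → A_y = 50.00 kN.
ΣM about A: M_A − 50·2.3 = 0 → M_A = 115.0 kN·m.

A_x = 0, A_y = 50.00 kN, M_A = 115.0 kN·m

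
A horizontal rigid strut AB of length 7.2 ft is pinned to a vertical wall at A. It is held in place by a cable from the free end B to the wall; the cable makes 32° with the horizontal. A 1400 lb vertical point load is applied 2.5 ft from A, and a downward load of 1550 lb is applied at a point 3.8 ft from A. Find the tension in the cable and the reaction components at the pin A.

ΣM about A: T·sin32°·7.2 − 1400·2.5 − 1550·3.8 = 0 → T = 9390/(7.2·0.529919) = 2461.07 ≈ 2461 lb.
ΣF_x = 0: A_x − T·cos32° = 0 → A_x = 2461.07 × 0.848048 = 2087 lb.
ΣF_y = 0: A_y + T·sin32° − 1400 − 1550 = 0 → A_y = 2950 − 2461.07 × 0.529919 = 1646 lb.

T = 2461 lb, A_x = 2087 lb, A_y = 1646 lb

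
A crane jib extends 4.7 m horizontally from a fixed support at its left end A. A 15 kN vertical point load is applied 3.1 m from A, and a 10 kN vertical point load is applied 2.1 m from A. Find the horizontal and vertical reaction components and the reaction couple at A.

ΣF_x = 0: A_x = 0.
ΣF_y = 0: A_y − 15 − 10 = 0 → A_y = 25.00 kN.
ΣM about A: M_A − 15·3.1 − 10·2.1 = 0 → M_A = 67.50 kN·m.

A_x = 0, A_y = 25.00 kN, M_A = 67.50 kN·m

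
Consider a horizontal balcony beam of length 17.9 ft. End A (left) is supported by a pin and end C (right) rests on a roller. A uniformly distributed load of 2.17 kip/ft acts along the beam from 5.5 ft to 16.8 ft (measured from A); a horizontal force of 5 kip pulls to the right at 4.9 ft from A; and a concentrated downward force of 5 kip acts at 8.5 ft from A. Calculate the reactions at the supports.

Resultant of the distributed load: 2.17 × 11.3 = 24.521 kip at 11.15 ft from A.
Moments about A: C_y·17.9 − (2.17·11.3)·11.15 − 5·8.5 = 0 → C_y = 315.90915/17.9 = 17.6486 ≈ 17.65 kip.
ΣF_y = 0: A_y + 17.6486 − 2.17·11.3 − 5 = 0 → A_y = 11.87 kip.
ΣF_x = 0: A_x + 5 = 0 → A_x = -5.000 kip.

A_x = -5.000 kip, A_y = 11.87 kip, C_y = 17.65 kip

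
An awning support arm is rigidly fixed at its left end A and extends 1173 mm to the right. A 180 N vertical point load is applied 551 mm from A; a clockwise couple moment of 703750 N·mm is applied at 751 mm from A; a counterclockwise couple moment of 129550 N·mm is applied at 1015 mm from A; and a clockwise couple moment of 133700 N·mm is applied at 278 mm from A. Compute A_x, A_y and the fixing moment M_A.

ΣF_x = 0: A_x = 0.
ΣF_y = 0: A_y − 180 = 0 → A_y = 180.0 N.
ΣM about A: M_A − 180·551 − 703750 + 129550 − 133700 = 0 → M_A = 807100 N·mm.

A_x = 0, A_y = 180.0 N, M_A = 807100 N·mm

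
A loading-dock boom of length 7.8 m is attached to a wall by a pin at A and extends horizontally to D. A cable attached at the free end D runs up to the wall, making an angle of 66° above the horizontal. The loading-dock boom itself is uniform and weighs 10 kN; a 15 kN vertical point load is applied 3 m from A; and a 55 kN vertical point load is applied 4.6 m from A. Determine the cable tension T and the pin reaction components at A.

ΣM about A: T·sin66°·7.8 − 10·3.9 − 15·3 − 55·4.6 = 0 → T = 337/(7.8·0.913545) = 47.2939 ≈ 47.29 kN.
ΣF_x = 0: A_x − T·cos66° = 0 → A_x = 47.2939 × 0.406737 = 19.24 kN.
ΣF_y = 0: A_y + T·sin66° − 10 − 15 − 55 = 0 → A_y = 80 − 47.2939 × 0.913545 = 36.79 kN.

T = 47.29 kN, A_x = 19.24 kN, A_y = 36.79 kN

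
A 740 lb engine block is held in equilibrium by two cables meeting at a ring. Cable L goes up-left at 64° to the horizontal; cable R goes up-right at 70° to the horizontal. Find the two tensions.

T_L = 351.8 lb, T_R = 451.0 lb

ΣF_x = 0: −T_L·cos64° + T_R·cos70° = 0 → T_R = 1.28171·T_L.
ΣF_y = 0: T_L·sin64° + T_R·sin70° = 740.
Substitute: T_L·(0.898794 + 1.28171·0.939693) = 740 → T_L = 351.843 ≈ 351.8 lb.
Then T_R = 1.28171 × 351.843 = 451.0 lb.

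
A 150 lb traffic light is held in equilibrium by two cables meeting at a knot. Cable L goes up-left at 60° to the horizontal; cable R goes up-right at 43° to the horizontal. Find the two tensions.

ΣF_x = 0: −T_L·cos60° + T_R·cos43° = 0 → T_R = 0.683664·T_L.
ΣF_y = 0: T_L·sin60° + T_R·sin43° = 150.
Substitute: T_L·(0.866025 + 0.683664·0.681998) = 150 → T_L = 112.589 ≈ 112.6 lb.
Then T_R = 0.683664 × 112.589 = 76.97 lb.

T_L = 112.6 lb, T_R = 76.97 lb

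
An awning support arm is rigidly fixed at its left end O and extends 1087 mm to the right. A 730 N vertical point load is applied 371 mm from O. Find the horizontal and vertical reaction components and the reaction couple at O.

O_x = 0, O_y = 730.0 N, M_O = 270800 N·mm

ΣF_x = 0: O_x = 0.
ΣF_y = 0: O_y − 730 = 0 → O_y = 730.0 N.
ΣM about O: M_O − 730·371 = 0 → M_O = 270800 N·mm.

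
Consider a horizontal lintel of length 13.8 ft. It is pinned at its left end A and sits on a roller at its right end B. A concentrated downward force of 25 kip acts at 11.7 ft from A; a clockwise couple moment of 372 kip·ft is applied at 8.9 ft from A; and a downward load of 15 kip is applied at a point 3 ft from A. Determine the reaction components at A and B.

A_x = 0, A_y = -11.41 kip, B_y = 51.41 kip

Taking moments about A: B_y·13.8 − 25·11.7 − 372 − 15·3 = 0 → B_y = 709.5/13.8 = 51.413 ≈ 51.41 kip.
ΣF_y = 0: A_y + 51.413 − 25 − 15 = 0 → A_y = -11.41 kip.
ΣF_x = 0: no horizontal applied forces, so A_x = 0.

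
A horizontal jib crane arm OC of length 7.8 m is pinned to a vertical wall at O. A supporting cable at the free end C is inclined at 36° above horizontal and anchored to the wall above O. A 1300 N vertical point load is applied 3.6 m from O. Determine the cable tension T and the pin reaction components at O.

T = 1021 N, O_x = 825.8 N, O_y = 700.0 N

ΣM about O: T·sin36°·7.8 − 1300·3.6 = 0 → T = 4680/(7.8·0.587785) = 1020.78 ≈ 1021 N.
ΣF_x = 0: O_x − T·cos36° = 0 → O_x = 1020.78 × 0.809017 = 825.8 N.
ΣF_y = 0: O_y + T·sin36° − 1300 = 0 → O_y = 1300 − 1020.78 × 0.587785 = 700.0 N.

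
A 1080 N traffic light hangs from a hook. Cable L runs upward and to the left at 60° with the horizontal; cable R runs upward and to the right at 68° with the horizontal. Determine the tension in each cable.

T_L = 513.4 N, T_R = 685.3 N

ΣF_x = 0: −T_L·cos60° + T_R·cos68° = 0 → T_R = 1.33473·T_L.
ΣF_y = 0: T_L·sin60° + T_R·sin68° = 1080.
Substitute: T_L·(0.866025 + 1.33473·0.927184) = 1080 → T_L = 513.414 ≈ 513.4 N.
Then T_R = 1.33473 × 513.414 = 685.3 N.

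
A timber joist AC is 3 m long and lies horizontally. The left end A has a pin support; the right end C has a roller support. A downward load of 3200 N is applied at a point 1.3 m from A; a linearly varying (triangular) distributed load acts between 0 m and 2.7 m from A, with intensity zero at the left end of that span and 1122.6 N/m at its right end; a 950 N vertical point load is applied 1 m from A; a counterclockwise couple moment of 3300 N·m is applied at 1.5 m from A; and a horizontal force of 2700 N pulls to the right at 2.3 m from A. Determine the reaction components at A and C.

A_x = -2700 N, A_y = 4153 N, C_y = 1513 N

Resultant of the triangular load: ½ × 1122.6 × 2.7 = 1515.51 N, acting at 1.8 m from A (one-third of the span from the peak).
Taking moments about A: C_y·3 − 3200·1.3 − (½·1122.6·2.7)·1.8 − 950·1 + 3300 = 0 → C_y = 4537.918/3 = 1512.64 ≈ 1513 N.
ΣF_y = 0: A_y + 1512.64 − 3200 − ½·1122.6·2.7 − 950 = 0 → A_y = 4153 N.
ΣF_x = 0: A_x + 2700 = 0 → A_x = -2700 N.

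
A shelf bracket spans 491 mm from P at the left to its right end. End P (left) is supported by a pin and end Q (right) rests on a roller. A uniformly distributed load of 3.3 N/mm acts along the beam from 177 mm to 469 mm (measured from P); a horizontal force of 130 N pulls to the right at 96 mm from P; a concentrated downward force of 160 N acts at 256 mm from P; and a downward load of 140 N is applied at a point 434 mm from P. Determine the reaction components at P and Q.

P_x = -130.0 N, P_y = 422.5 N, Q_y = 841.1 N

Resultant of the distributed load: 3.3 × 292 = 963.6 N at 323 mm from P.
Moments about P: Q_y·491 − (3.3·292)·323 − 160·256 − 140·434 = 0 → Q_y = 412962.8/491 = 841.065 ≈ 841.1 N.
ΣF_y = 0: P_y + 841.065 − 3.3·292 − 160 − 140 = 0 → P_y = 422.5 N.
ΣF_x = 0: P_x + 130 = 0 → P_x = -130.0 N.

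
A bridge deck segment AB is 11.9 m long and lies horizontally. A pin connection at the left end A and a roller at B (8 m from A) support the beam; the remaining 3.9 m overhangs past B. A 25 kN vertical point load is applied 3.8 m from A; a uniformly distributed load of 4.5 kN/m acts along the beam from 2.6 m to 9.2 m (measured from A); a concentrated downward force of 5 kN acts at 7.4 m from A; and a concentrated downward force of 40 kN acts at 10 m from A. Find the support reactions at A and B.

Resultant of the distributed load: 4.5 × 6.6 = 29.7 kN at 5.9 m from A.
ΣM about A: B_y·8 − 25·3.8 − (4.5·6.6)·5.9 − 5·7.4 − 40·10 = 0 → B_y = 707.23/8 = 88.4038 ≈ 88.40 kN.
ΣF_y = 0: A_y + 88.4038 − 25 − 4.5·6.6 − 5 − 40 = 0 → A_y = 11.30 kN.
ΣF_x = 0: no horizontal applied forces, so A_x = 0.

A_x = 0, A_y = 11.30 kN, B_y = 88.40 kN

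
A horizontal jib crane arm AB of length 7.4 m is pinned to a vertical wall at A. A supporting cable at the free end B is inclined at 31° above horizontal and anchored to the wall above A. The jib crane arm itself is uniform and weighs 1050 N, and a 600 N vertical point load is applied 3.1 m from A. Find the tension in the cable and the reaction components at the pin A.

ΣM about A: T·sin31°·7.4 − 1050·3.7 − 600·3.1 = 0 → T = 5745/(7.4·0.515038) = 1507.37 ≈ 1507 N.
ΣF_x = 0: A_x − T·cos31° = 0 → A_x = 1507.37 × 0.857167 = 1292 N.
ΣF_y = 0: A_y + T·sin31° − 1050 − 600 = 0 → A_y = 1650 − 1507.37 × 0.515038 = 873.6 N.

T = 1507 N, A_x = 1292 N, A_y = 873.6 N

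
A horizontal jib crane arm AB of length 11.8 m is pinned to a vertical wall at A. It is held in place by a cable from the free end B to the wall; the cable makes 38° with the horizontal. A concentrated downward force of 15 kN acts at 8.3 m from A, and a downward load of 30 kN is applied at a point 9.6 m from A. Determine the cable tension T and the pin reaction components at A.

ΣM about A: T·sin38°·11.8 − 15·8.3 − 30·9.6 = 0 → T = 412.5/(11.8·0.615661) = 56.7806 ≈ 56.78 kN.
ΣF_x = 0: A_x − T·cos38° = 0 → A_x = 56.7806 × 0.788011 = 44.74 kN.
ΣF_y = 0: A_y + T·sin38° − 15 − 30 = 0 → A_y = 45 − 56.7806 × 0.615661 = 10.04 kN.

T = 56.78 kN, A_x = 44.74 kN, A_y = 10.04 kN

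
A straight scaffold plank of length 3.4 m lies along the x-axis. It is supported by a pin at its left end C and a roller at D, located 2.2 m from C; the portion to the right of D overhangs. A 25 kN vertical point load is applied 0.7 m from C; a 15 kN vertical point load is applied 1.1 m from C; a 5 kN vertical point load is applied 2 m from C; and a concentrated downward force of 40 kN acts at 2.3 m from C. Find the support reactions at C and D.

Taking moments about C: D_y·2.2 − 25·0.7 − 15·1.1 − 5·2 − 40·2.3 = 0 → D_y = 136/2.2 = 61.8182 ≈ 61.82 kN.
ΣF_y = 0: C_y + 61.8182 − 25 − 15 − 5 − 40 = 0 → C_y = 23.18 kN.
ΣF_x = 0: no horizontal applied forces, so C_x = 0.

C_x = 0, C_y = 23.18 kN, D_y = 61.82 kN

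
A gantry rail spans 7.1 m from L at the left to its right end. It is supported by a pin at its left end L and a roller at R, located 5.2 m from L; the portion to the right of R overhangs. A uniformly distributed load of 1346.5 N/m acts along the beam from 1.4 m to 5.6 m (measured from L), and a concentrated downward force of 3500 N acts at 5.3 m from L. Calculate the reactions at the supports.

L_x = 0, L_y = 1782 N, R_y = 7374 N

Resultant of the distributed load: 1346.5 × 4.2 = 5655.3 N at 3.5 m from L.
Taking moments about L: R_y·5.2 − (1346.5·4.2)·3.5 − 3500·5.3 = 0 → R_y = 38343.55/5.2 = 7373.76 ≈ 7374 N.
ΣF_y = 0: L_y + 7373.76 − 1346.5·4.2 − 3500 = 0 → L_y = 1782 N.
ΣF_x = 0: no horizontal applied forces, so L_x = 0.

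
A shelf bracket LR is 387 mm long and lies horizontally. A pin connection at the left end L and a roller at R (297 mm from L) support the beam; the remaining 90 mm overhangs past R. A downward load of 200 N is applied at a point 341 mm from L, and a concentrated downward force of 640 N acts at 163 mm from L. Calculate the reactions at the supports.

L_x = 0, L_y = 259.1 N, R_y = 580.9 N

ΣM about L: R_y·297 − 200·341 − 640·163 = 0 → R_y = 172520/297 = 580.875 ≈ 580.9 N.
ΣF_y = 0: L_y + 580.875 − 200 − 640 = 0 → L_y = 259.1 N.
ΣF_x = 0: no horizontal applied forces, so L_x = 0.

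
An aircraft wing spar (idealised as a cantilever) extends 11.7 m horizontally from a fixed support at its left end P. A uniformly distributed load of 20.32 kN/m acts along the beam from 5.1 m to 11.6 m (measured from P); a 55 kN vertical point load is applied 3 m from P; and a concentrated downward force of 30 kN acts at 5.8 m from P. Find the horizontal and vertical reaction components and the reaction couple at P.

Resultant of the distributed load: 20.32 × 6.5 = 132.08 kN at 8.35 m from P.
ΣF_x = 0: P_x = 0.
ΣF_y = 0: P_y − 20.32·6.5 − 55 − 30 = 0 → P_y = 217.1 kN.
ΣM about P: M_P − (20.32·6.5)·8.35 − 55·3 − 30·5.8 = 0 → M_P = 1442 kN·m.

P_x = 0, P_y = 217.1 kN, M_P = 1442 kN·m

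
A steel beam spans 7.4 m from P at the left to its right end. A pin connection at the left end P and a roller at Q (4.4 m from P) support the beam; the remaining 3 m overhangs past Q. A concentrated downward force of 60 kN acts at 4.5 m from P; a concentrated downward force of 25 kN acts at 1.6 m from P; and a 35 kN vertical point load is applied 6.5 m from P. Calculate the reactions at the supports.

Taking moments about P: Q_y·4.4 − 60·4.5 − 25·1.6 − 35·6.5 = 0 → Q_y = 537.5/4.4 = 122.159 ≈ 122.2 kN.
ΣF_y = 0: P_y + 122.159 − 60 − 25 − 35 = 0 → P_y = -2.159 kN.
ΣF_x = 0: no horizontal applied forces, so P_x = 0.

P_x = 0, P_y = -2.159 kN, Q_y = 122.2 kN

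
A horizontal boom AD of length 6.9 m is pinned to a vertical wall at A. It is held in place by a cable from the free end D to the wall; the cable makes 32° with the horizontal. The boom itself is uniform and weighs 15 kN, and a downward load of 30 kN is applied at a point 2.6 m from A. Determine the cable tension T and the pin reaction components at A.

ΣM about A: T·sin32°·6.9 − 15·3.45 − 30·2.6 = 0 → T = 129.75/(6.9·0.529919) = 35.4853 ≈ 35.49 kN.
ΣF_x = 0: A_x − T·cos32° = 0 → A_x = 35.4853 × 0.848048 = 30.09 kN.
ΣF_y = 0: A_y + T·sin32° − 15 − 30 = 0 → A_y = 45 − 35.4853 × 0.529919 = 26.20 kN.

T = 35.49 kN, A_x = 30.09 kN, A_y = 26.20 kN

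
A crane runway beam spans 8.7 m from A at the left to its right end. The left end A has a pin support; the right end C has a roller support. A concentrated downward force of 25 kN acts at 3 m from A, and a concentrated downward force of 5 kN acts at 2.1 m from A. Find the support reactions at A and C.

Moments about A: C_y·8.7 − 25·3 − 5·2.1 = 0 → C_y = 85.5/8.7 = 9.82759 ≈ 9.828 kN.
ΣF_y = 0: A_y + 9.82759 − 25 − 5 = 0 → A_y = 20.17 kN.
ΣF_x = 0: no horizontal applied forces, so A_x = 0.

A_x = 0, A_y = 20.17 kN, C_y = 9.828 kN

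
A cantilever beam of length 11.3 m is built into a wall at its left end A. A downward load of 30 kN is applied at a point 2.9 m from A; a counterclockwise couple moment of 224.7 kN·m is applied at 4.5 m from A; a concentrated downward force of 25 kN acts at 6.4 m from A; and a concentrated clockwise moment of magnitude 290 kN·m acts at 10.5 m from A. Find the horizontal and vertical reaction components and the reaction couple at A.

A_x = 0, A_y = 55.00 kN, M_A = 312.3 kN·m

ΣF_x = 0: A_x = 0.
ΣF_y = 0: A_y − 30 − 25 = 0 → A_y = 55.00 kN.
ΣM about A: M_A − 30·2.9 + 224.7 − 25·6.4 − 290 = 0 → M_A = 312.3 kN·m.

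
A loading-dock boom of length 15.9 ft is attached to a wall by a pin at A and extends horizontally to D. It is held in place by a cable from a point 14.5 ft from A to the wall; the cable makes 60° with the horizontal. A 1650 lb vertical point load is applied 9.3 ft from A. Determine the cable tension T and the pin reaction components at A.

T = 1222 lb, A_x = 611.0 lb, A_y = 591.7 lb

ΣM about A: T·sin60°·14.5 − 1650·9.3 = 0 → T = 15345/(14.5·0.866025) = 1221.99 ≈ 1222 lb.
ΣF_x = 0: A_x − T·cos60° = 0 → A_x = 1221.99 × 0.5 = 611.0 lb.
ΣF_y = 0: A_y + T·sin60° − 1650 = 0 → A_y = 1650 − 1221.99 × 0.866025 = 591.7 lb.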